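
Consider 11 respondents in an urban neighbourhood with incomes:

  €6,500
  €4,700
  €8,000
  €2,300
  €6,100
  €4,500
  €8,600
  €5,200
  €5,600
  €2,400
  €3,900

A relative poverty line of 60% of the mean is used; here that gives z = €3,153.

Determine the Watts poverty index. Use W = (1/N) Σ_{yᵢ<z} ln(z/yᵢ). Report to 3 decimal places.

Incomes under z: €2,300, €2,400 (q = 2 of N = 11).
Log shortfalls: ln(3153/2300) = 0.3154; ln(3153/2400) = 0.2729.
W = 0.588331 / 11 = 0.053.

0.053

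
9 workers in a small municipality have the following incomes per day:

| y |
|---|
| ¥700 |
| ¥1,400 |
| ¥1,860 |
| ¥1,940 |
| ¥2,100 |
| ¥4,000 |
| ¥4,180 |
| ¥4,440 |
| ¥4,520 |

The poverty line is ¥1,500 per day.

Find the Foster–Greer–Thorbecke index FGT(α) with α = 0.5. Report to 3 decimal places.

Poor units: ¥700, ¥1,400 (q = 2 of N = 9).
Gap ratios (z−y)/z: (1500−700)/1500 = 0.5333; (1500−1400)/1500 = 0.0667.
Raised to α = 0.5: 0.73030; 0.25820.
Sum = 0.988496; FGT(0.5) = 0.988496 / 9 = 0.110.

0.110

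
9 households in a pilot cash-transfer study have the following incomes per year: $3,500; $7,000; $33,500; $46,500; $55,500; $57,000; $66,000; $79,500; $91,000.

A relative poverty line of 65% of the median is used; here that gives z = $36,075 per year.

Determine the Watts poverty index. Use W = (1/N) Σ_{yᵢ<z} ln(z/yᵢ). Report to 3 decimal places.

0.450

Below the line: $3,500, $7,000, $33,500 (q = 3 of N = 9).
ln(z/y) terms: ln(36075/3500) = 2.3328; ln(36075/7000) = 1.6397; ln(36075/33500) = 0.0741.
W = 4.046582 / 9 = 0.450.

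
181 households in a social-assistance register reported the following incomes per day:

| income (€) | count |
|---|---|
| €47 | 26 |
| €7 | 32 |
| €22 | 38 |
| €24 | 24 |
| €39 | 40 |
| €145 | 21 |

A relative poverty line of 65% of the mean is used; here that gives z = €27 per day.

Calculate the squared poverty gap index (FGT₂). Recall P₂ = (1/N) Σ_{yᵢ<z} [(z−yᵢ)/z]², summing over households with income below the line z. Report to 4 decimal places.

0.1058

Poor units: 32×€7, 38×€22, 24×€24 (q = 94 of N = 181).
Shortfall ratios: (27−7)/27 = 0.7407 (×32); (27−22)/27 = 0.1852 (×38); (27−24)/27 = 0.1111 (×24).
Squared: 0.5487 (×32); 0.0343 (×38); 0.0123 (×24).
Sum = 19.157750; P₂ = 19.157750 / 181 = 0.1058.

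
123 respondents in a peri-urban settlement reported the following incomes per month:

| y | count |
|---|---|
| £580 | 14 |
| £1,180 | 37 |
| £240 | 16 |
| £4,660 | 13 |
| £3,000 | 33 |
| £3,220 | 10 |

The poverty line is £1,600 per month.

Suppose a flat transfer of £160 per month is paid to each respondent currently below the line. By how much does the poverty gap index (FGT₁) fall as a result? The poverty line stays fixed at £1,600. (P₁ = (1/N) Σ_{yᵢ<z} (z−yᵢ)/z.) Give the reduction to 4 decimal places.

Before: below the line — 16×£240, 14×£580, 37×£1,180; poverty gap index (FGT₁) = 0.262093.
After the £160 transfer: below the line — 16×£400, 14×£740, 37×£1,340; poverty gap index (FGT₁) = 0.207622.
Reduction = 0.262093 − 0.207622 = 0.0545.

0.0545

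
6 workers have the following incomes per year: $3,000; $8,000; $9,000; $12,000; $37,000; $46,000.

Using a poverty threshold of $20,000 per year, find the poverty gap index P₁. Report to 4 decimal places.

Below the line: $3,000, $8,000, $9,000, $12,000 (q = 4 of N = 6).
Normalized shortfalls: (20000−3000)/20000 = 0.8500; (20000−8000)/20000 = 0.6000; (20000−9000)/20000 = 0.5500; (20000−12000)/20000 = 0.4000.
Sum of shortfalls = 2.400000; P₁ averages over all N: 2.400000 / 6 = 0.4000.

0.4000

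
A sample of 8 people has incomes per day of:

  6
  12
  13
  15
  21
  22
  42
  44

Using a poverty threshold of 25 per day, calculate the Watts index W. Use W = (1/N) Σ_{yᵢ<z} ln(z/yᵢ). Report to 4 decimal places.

0.4535

Below the line: 6, 12, 13, 15, 21, 22 (q = 6 of N = 8).
Log gaps: ln(25/6) = 1.4271; ln(25/12) = 0.7340; ln(25/13) = 0.6539; ln(25/15) = 0.5108; ln(25/21) = 0.1744; ln(25/22) = 0.1278.
W = 3.628024 / 8 = 0.4535.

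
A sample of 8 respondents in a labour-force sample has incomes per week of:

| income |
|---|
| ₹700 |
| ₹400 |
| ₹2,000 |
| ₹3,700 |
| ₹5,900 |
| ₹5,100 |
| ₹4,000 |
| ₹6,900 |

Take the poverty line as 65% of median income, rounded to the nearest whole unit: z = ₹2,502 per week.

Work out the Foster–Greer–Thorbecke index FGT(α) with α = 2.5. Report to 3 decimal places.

Below the line: ₹400, ₹700, ₹2,000 (q = 3 of N = 8).
Normalized shortfalls: (2502−400)/2502 = 0.8401; (2502−700)/2502 = 0.7202; (2502−2000)/2502 = 0.2006.
Raised to α = 2.5: 0.64694; 0.44022; 0.01803.
Sum = 1.105190; FGT(2.5) = 1.105190 / 8 = 0.138.

0.138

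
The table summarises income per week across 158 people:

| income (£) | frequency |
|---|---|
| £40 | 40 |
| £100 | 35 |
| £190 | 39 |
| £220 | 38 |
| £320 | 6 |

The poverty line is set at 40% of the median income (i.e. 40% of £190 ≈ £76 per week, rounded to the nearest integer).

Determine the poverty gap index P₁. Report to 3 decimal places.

0.120

Incomes under z: 40×£40 (q = 40 of N = 158).
Gap ratios (z−y)/z: (76−40)/76 = 0.4737 (×40).
Sum of shortfalls = 18.947368; P₁ averages over all N: 18.947368 / 158 = 0.120.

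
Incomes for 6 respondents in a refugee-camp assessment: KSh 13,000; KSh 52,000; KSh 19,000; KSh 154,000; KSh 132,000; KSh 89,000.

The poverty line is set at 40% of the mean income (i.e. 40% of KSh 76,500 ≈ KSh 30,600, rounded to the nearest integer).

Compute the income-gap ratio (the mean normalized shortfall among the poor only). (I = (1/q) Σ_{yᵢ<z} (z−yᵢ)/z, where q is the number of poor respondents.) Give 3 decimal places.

Below z: KSh 13,000, KSh 19,000 (q = 2 of N = 6).
Shortfall ratios (z−y)/z: 0.5752, 0.3791; sum = 0.954248.
The income-gap ratio divides by q (the poor only): 0.954248 / 2 = 0.477.

0.477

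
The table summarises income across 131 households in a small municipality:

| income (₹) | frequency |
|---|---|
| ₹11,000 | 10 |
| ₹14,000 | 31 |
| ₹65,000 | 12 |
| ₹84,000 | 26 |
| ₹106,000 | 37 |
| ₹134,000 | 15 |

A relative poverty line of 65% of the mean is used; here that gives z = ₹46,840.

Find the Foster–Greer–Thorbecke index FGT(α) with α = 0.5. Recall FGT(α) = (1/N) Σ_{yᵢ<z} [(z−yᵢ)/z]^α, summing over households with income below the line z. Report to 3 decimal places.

Below z: 10×₹11,000, 31×₹14,000 (q = 41 of N = 131).
Shortfall ratios: (46840−11000)/46840 = 0.7652 (×10); (46840−14000)/46840 = 0.7011 (×31).
Raised to α = 0.5: 0.87473 (×10); 0.83732 (×31).
Sum = 34.704351; FGT(0.5) = 34.704351 / 131 = 0.265.

0.265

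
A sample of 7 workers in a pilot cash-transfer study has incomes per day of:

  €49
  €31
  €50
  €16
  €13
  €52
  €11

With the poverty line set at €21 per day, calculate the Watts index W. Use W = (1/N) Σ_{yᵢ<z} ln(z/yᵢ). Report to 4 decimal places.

Incomes under z: €11, €13, €16 (q = 3 of N = 7).
Log gaps: ln(21/11) = 0.6466; ln(21/13) = 0.4796; ln(21/16) = 0.2719.
W = 1.398134 / 7 = 0.1997.

0.1997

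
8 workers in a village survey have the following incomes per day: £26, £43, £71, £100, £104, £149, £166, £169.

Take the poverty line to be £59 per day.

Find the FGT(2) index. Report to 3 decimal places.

0.048

Below the line: £26, £43 (q = 2 of N = 8).
Gap ratios (z−y)/z: (59−26)/59 = 0.5593; (59−43)/59 = 0.2712.
Squared: 0.3128; 0.0735.
Sum = 0.386383; P₂ = 0.386383 / 8 = 0.048.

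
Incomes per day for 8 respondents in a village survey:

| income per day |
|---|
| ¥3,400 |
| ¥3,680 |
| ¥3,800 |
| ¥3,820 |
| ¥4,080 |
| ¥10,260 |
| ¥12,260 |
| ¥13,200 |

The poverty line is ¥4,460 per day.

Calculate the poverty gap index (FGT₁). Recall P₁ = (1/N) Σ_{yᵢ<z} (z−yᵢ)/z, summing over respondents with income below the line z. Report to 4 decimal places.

Below the line: ¥3,400, ¥3,680, ¥3,800, ¥3,820, ¥4,080 (q = 5 of N = 8).
Relative gaps: (4460−3400)/4460 = 0.2377; (4460−3680)/4460 = 0.1749; (4460−3800)/4460 = 0.1480; (4460−3820)/4460 = 0.1435; (4460−4080)/4460 = 0.0852.
Σ = 0.789238. Dividing by the full population N = 8 gives P₁ = 0.0987.

0.0987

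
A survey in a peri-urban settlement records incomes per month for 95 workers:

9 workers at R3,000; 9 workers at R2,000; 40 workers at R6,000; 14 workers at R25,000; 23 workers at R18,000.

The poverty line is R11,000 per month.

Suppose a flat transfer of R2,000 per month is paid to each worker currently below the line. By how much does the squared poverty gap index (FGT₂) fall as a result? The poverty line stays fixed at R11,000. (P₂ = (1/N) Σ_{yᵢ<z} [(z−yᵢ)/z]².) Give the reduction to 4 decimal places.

Before: below the line — 9×R2,000, 9×R3,000, 40×R6,000; squared poverty gap index (FGT₂) = 0.200522.
After the R2,000 transfer: below the line — 9×R4,000, 9×R5,000, 40×R8,000; squared poverty gap index (FGT₂) = 0.097869.
Reduction = 0.200522 − 0.097869 = 0.1027.

0.1027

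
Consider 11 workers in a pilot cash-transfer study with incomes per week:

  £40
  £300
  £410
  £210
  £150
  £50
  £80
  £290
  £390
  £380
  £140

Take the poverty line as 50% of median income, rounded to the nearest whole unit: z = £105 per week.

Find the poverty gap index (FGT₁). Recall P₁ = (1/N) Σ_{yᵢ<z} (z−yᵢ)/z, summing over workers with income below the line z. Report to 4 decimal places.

Below z: £40, £50, £80 (q = 3 of N = 11).
Relative gaps: (105−40)/105 = 0.6190; (105−50)/105 = 0.5238; (105−80)/105 = 0.2381.
Σ = 1.380952. Dividing by the full population N = 11 gives P₁ = 0.1255.

0.1255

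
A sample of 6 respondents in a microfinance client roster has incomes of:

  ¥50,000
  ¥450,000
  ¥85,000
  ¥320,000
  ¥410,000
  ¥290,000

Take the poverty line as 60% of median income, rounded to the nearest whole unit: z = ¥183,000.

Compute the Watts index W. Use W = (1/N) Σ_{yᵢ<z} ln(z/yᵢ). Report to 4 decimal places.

Poor units: ¥50,000, ¥85,000 (q = 2 of N = 6).
Log shortfalls: ln(183000/50000) = 1.2975; ln(183000/85000) = 0.7668.
W = 2.064298 / 6 = 0.3440.

0.3440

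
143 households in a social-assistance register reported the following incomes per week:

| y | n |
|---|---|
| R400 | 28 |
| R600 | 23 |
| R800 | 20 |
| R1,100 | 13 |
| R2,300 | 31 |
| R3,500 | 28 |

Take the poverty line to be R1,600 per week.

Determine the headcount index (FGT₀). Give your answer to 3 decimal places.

84 of the 143 households have income below R1,600.
H = 84/143 = 0.587.

0.587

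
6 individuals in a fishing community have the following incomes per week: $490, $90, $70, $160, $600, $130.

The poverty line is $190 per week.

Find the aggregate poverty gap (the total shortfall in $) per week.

Poor units: $70, $90, $130, $160 (q = 4 of N = 6).
Individual gaps: 190−70 = 120; 190−90 = 100; 190−130 = 60; 190−160 = 30.
Aggregate gap = $310.

$310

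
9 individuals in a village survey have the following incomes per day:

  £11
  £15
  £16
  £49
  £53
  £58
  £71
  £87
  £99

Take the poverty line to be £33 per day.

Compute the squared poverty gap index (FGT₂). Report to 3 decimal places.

Below z: £11, £15, £16 (q = 3 of N = 9).
Shortfall ratios: (33−11)/33 = 0.6667; (33−15)/33 = 0.5455; (33−16)/33 = 0.5152.
Squared: 0.4444; 0.2975; 0.2654.
Sum = 1.007346; P₂ = 1.007346 / 9 = 0.112.

0.112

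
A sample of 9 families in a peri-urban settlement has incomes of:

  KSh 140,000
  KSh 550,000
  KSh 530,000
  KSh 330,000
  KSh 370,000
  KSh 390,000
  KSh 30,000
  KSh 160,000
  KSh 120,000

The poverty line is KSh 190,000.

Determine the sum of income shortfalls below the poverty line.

KSh 310,000

Poor units: KSh 30,000, KSh 120,000, KSh 140,000, KSh 160,000 (q = 4 of N = 9).
Individual gaps: 190000−30000 = 160000; 190000−120000 = 70000; 190000−140000 = 50000; 190000−160000 = 30000.
Aggregate gap = KSh 310,000.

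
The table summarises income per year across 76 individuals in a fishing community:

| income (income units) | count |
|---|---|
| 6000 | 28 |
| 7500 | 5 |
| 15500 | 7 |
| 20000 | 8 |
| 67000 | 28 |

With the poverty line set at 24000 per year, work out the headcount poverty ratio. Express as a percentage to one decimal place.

63.2%

48 of the 76 individuals have income below 24000.
H = 48/76 = 63.2%.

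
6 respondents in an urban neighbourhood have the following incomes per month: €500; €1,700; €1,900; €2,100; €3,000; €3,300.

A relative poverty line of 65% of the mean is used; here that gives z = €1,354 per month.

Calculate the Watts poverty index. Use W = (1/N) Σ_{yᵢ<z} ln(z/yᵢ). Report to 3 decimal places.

0.166

Below the line: €500 (q = 1 of N = 6).
Log gaps: ln(1354/500) = 0.9962.
W = 0.996210 / 6 = 0.166.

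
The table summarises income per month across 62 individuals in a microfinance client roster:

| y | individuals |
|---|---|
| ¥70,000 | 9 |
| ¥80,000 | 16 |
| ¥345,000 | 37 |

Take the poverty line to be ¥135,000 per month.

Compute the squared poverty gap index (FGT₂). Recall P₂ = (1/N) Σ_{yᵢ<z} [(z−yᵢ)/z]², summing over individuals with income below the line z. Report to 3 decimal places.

0.076

Poor units: 9×¥70,000, 16×¥80,000 (q = 25 of N = 62).
Normalized shortfalls: (135000−70000)/135000 = 0.4815 (×9); (135000−80000)/135000 = 0.4074 (×16).
Squared: 0.2318 (×9); 0.1660 (×16).
Sum = 4.742112; P₂ = 4.742112 / 62 = 0.076.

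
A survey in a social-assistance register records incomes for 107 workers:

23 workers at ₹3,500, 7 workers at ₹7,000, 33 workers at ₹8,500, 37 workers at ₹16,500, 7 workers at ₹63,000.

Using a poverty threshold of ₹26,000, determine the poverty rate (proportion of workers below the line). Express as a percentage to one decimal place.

100 of the 107 workers have income below ₹26,000.
H = 100/107 = 93.5%.

93.5%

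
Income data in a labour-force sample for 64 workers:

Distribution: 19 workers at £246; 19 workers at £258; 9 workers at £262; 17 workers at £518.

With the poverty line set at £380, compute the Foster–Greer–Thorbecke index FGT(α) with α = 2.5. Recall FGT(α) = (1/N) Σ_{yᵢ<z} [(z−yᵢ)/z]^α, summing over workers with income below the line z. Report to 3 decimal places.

0.047

Below the line: 19×£246, 19×£258, 9×£262 (q = 47 of N = 64).
Normalized shortfalls: (380−246)/380 = 0.3526 (×19); (380−258)/380 = 0.3211 (×19); (380−262)/380 = 0.3105 (×9).
Raised to α = 2.5: 0.07384 (×19); 0.05840 (×19); 0.05373 (×9).
Sum = 2.996270; FGT(2.5) = 2.996270 / 64 = 0.047.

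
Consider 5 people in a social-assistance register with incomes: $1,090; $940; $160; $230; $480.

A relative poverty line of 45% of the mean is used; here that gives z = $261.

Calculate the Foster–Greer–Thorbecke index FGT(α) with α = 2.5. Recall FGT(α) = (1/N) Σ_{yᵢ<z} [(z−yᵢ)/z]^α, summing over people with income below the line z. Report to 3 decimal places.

0.020

Incomes under z: $160, $230 (q = 2 of N = 5).
Normalized shortfalls: (261−160)/261 = 0.3870; (261−230)/261 = 0.1188.
Raised to α = 2.5: 0.09315; 0.00486.
Sum = 0.098016; FGT(2.5) = 0.098016 / 5 = 0.020.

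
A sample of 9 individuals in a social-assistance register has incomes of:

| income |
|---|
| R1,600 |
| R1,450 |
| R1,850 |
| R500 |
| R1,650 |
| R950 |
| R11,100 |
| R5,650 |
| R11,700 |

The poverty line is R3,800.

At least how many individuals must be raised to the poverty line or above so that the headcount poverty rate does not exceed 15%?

5

Currently q = 6 of N = 9 are below the line (H = 0.667).
A headcount ratio of at most 15% allows at most ⌊0.15 × 9⌋ = 1 poor individuals.
So at least 6 − 1 = 5 must be lifted.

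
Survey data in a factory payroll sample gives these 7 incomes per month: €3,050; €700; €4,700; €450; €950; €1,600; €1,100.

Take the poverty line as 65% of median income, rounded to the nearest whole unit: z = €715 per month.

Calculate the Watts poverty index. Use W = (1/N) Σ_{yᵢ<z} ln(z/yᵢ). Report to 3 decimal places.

Poor units: €450, €700 (q = 2 of N = 7).
Log shortfalls: ln(715/450) = 0.4630; ln(715/700) = 0.0212.
W = 0.484237 / 7 = 0.069.

0.069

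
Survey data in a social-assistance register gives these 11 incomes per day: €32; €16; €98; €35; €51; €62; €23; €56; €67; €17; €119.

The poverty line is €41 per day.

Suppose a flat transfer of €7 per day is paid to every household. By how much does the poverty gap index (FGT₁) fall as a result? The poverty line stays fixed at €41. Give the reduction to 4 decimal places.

0.0754

Before: below the line — €16, €17, €23, €32, €35; poverty gap index (FGT₁) = 0.181818.
After the €7 transfer: below the line — €23, €24, €30, €39; poverty gap index (FGT₁) = 0.106430.
Reduction = 0.181818 − 0.106430 = 0.0754.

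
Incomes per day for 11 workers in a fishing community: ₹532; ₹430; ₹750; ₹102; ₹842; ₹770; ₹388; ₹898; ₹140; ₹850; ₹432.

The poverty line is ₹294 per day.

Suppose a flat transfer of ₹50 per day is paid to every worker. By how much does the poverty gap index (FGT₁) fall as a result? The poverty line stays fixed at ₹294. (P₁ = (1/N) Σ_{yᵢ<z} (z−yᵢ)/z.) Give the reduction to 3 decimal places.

0.031

Before: below the line — ₹102, ₹140; poverty gap index (FGT₁) = 0.10699.
After the ₹50 transfer: below the line — ₹152, ₹190; poverty gap index (FGT₁) = 0.07607.
Reduction = 0.10699 − 0.07607 = 0.031.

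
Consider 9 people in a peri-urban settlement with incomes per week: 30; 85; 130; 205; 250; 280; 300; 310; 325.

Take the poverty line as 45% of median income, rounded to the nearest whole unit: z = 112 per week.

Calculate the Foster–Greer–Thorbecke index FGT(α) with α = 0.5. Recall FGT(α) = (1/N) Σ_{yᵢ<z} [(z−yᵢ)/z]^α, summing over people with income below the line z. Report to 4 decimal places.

0.1496

Poor units: 30, 85 (q = 2 of N = 9).
Gap ratios (z−y)/z: (112−30)/112 = 0.7321; (112−85)/112 = 0.2411.
Raised to α = 0.5: 0.85565; 0.49099.
Sum = 1.346644; FGT(0.5) = 1.346644 / 9 = 0.1496.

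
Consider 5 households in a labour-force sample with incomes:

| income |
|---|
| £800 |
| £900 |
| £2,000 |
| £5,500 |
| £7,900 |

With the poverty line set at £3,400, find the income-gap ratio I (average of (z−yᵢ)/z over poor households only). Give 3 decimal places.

0.637

Incomes under z: £800, £900, £2,000 (q = 3 of N = 5).
Shortfall ratios (z−y)/z: 0.7647, 0.7353, 0.4118; sum = 1.911765.
The income-gap ratio divides by q (the poor only): 1.911765 / 3 = 0.637.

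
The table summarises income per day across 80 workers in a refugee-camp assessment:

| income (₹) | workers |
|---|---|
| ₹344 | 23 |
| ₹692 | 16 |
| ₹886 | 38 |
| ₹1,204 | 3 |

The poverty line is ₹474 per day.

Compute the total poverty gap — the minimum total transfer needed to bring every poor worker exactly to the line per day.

₹2,990

Below z: 23×₹344 (q = 23 of N = 80).
Individual gaps: 23×(474−344) = 2990.
Aggregate gap = ₹2,990.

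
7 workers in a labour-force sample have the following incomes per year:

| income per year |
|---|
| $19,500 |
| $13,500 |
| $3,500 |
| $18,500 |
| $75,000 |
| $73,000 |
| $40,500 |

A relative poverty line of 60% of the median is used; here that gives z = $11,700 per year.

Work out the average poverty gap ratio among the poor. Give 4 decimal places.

Poor units: $3,500 (q = 1 of N = 7).
Shortfall ratios (z−y)/z: 0.7009; sum = 0.700855.
I averages over the q = 1 poor units only: 0.700855 / 1 = 0.7009.

0.7009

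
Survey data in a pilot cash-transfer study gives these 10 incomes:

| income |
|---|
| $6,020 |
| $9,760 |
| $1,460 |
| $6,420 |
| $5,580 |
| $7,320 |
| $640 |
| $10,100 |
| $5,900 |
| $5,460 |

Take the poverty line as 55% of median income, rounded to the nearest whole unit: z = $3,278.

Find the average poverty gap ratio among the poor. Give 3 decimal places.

0.680

Below z: $640, $1,460 (q = 2 of N = 10).
Shortfall ratios (z−y)/z: 0.8048, 0.5546; sum = 1.359365.
I averages over the q = 2 poor units only: 1.359365 / 2 = 0.680.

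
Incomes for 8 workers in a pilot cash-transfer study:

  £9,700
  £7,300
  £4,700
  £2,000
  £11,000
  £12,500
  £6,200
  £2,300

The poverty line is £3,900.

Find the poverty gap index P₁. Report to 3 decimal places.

0.112

Below the line: £2,000, £2,300 (q = 2 of N = 8).
Normalized shortfalls: (3900−2000)/3900 = 0.4872; (3900−2300)/3900 = 0.4103.
Σ = 0.897436. Dividing by the full population N = 8 gives P₁ = 0.112.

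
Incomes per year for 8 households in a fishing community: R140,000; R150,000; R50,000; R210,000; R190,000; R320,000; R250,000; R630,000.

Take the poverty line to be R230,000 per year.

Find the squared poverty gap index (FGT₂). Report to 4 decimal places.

0.1155

Below the line: R50,000, R140,000, R150,000, R190,000, R210,000 (q = 5 of N = 8).
Gap ratios (z−y)/z: (230000−50000)/230000 = 0.7826; (230000−140000)/230000 = 0.3913; (230000−150000)/230000 = 0.3478; (230000−190000)/230000 = 0.1739; (230000−210000)/230000 = 0.0870.
Squared: 0.6125; 0.1531; 0.1210; 0.0302; 0.0076.
Sum = 0.924386; P₂ = 0.924386 / 8 = 0.1155.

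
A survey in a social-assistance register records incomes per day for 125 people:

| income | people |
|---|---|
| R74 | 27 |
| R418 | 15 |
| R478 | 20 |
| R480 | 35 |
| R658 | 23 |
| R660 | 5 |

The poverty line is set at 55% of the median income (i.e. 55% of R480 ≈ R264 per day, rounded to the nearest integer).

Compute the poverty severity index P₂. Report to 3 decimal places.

0.112

Below the line: 27×R74 (q = 27 of N = 125).
Shortfall ratios: (264−74)/264 = 0.7197 (×27).
Squared: 0.5180 (×27).
Sum = 13.985021; P₂ = 13.985021 / 125 = 0.112.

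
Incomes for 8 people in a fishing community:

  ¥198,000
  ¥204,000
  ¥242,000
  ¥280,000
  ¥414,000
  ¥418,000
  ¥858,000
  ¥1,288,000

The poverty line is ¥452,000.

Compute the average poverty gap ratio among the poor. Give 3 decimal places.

0.353

Poor units: ¥198,000, ¥204,000, ¥242,000, ¥280,000, ¥414,000, ¥418,000 (q = 6 of N = 8).
Relative gaps: 0.5619, 0.5487, 0.4646, 0.3805, 0.0841, 0.0752; sum = 2.115044.
The income-gap ratio divides by q (the poor only): 2.115044 / 6 = 0.353.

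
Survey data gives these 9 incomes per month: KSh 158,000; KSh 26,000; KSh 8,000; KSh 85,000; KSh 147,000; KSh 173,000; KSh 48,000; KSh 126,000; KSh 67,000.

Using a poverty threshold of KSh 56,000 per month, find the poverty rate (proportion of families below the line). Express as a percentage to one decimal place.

3 of the 9 families have income below KSh 56,000.
H = 3/9 = 33.3%.

33.3%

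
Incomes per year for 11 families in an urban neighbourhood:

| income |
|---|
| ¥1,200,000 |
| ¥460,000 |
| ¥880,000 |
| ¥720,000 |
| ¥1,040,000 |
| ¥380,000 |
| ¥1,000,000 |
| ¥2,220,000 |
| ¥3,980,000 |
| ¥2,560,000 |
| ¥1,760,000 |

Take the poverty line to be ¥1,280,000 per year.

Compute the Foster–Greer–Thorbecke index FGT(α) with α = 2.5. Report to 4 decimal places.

Poor units: ¥380,000, ¥460,000, ¥720,000, ¥880,000, ¥1,000,000, ¥1,040,000, ¥1,200,000 (q = 7 of N = 11).
Relative gaps: (1280000−380000)/1280000 = 0.7031; (1280000−460000)/1280000 = 0.6406; (1280000−720000)/1280000 = 0.4375; (1280000−880000)/1280000 = 0.3125; (1280000−1000000)/1280000 = 0.2188; (1280000−1040000)/1280000 = 0.1875; (1280000−1200000)/1280000 = 0.0625.
Raised to α = 2.5: 0.41455; 0.32848; 0.12660; 0.05459; 0.02238; 0.01522; 0.00098.
Sum = 0.962810; FGT(2.5) = 0.962810 / 11 = 0.0875.

0.0875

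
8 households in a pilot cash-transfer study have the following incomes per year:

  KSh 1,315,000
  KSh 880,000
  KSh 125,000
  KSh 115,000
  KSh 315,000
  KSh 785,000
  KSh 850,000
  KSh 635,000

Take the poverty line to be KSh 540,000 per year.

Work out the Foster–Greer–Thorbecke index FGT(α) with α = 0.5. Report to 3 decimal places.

0.301

Poor units: KSh 115,000, KSh 125,000, KSh 315,000 (q = 3 of N = 8).
Relative gaps: (540000−115000)/540000 = 0.7870; (540000−125000)/540000 = 0.7685; (540000−315000)/540000 = 0.4167.
Raised to α = 0.5: 0.88715; 0.87665; 0.64550.
Sum = 2.409300; FGT(0.5) = 2.409300 / 8 = 0.301.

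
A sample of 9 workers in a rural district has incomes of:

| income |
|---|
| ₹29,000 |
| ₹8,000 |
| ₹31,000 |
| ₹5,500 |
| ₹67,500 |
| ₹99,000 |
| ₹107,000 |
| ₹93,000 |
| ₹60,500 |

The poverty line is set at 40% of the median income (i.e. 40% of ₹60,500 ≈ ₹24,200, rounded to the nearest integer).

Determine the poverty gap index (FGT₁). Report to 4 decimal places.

Below z: ₹5,500, ₹8,000 (q = 2 of N = 9).
Gap ratios (z−y)/z: (24200−5500)/24200 = 0.7727; (24200−8000)/24200 = 0.6694.
Σ = 1.442149. Dividing by the full population N = 9 gives P₁ = 0.1602.

0.1602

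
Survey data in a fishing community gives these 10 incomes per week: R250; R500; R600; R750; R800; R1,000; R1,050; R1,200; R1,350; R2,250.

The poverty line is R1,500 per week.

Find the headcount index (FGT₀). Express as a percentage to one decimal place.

9 of the 10 individuals have income below R1,500.
H = 9/10 = 90.0%.

90.0%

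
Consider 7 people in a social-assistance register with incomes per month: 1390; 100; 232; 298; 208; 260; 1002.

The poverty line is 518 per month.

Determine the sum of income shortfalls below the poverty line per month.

1492

Incomes under z: 100, 208, 232, 260, 298 (q = 5 of N = 7).
Individual gaps: 518−100 = 418; 518−208 = 310; 518−232 = 286; 518−260 = 258; 518−298 = 220.
Aggregate gap = 1492.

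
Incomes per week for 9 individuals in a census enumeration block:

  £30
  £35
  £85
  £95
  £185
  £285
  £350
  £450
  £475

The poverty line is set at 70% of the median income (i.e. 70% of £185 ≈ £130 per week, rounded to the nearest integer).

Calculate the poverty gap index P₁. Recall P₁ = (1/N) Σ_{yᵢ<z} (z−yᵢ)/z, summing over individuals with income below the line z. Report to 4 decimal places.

0.2350

Incomes under z: £30, £35, £85, £95 (q = 4 of N = 9).
Normalized shortfalls: (130−30)/130 = 0.7692; (130−35)/130 = 0.7308; (130−85)/130 = 0.3462; (130−95)/130 = 0.2692.
Sum of shortfalls = 2.115385; P₁ averages over all N: 2.115385 / 9 = 0.2350.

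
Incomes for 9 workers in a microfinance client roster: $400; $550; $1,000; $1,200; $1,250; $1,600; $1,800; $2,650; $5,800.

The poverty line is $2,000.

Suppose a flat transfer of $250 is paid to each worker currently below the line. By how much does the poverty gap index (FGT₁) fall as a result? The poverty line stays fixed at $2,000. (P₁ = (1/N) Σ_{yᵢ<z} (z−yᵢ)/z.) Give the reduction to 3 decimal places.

Before: below the line — $400, $550, $1,000, $1,200, $1,250, $1,600, $1,800; poverty gap index (FGT₁) = 0.34444.
After the $250 transfer: below the line — $650, $800, $1,250, $1,450, $1,500, $1,850; poverty gap index (FGT₁) = 0.25000.
Reduction = 0.34444 − 0.25000 = 0.094.

0.094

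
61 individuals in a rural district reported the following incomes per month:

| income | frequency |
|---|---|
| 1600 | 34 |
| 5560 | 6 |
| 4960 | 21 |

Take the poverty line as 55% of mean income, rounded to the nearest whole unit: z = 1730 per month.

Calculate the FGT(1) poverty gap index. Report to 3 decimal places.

Poor units: 34×1600 (q = 34 of N = 61).
Relative gaps: (1730−1600)/1730 = 0.0751 (×34).
Sum of shortfalls = 2.554913; P₁ averages over all N: 2.554913 / 61 = 0.042.

0.042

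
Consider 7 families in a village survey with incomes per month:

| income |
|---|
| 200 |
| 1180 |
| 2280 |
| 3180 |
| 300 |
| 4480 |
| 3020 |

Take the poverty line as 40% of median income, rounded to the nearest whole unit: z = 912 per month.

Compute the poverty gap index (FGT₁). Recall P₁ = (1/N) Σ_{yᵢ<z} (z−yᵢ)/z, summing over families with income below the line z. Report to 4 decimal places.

0.2074

Below the line: 200, 300 (q = 2 of N = 7).
Normalized shortfalls: (912−200)/912 = 0.7807; (912−300)/912 = 0.6711.
Sum of shortfalls = 1.451754; P₁ averages over all N: 1.451754 / 7 = 0.2074.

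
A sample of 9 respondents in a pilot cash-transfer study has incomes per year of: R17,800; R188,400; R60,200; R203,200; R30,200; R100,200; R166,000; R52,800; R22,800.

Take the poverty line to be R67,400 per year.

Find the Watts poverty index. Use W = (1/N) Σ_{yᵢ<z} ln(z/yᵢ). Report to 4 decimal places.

Incomes under z: R17,800, R22,800, R30,200, R52,800, R60,200 (q = 5 of N = 9).
Log gaps: ln(67400/17800) = 1.3314; ln(67400/22800) = 1.0839; ln(67400/30200) = 0.8028; ln(67400/52800) = 0.2441; ln(67400/60200) = 0.1130.
W = 3.575241 / 9 = 0.3972.

0.3972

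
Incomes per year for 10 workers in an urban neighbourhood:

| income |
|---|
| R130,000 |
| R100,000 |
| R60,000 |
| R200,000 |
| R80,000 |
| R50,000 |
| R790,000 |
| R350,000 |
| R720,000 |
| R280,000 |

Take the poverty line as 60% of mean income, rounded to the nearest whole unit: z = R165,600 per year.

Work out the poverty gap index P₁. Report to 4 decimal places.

0.2464

Incomes under z: R50,000, R60,000, R80,000, R100,000, R130,000 (q = 5 of N = 10).
Relative gaps: (165600−50000)/165600 = 0.6981; (165600−60000)/165600 = 0.6377; (165600−80000)/165600 = 0.5169; (165600−100000)/165600 = 0.3961; (165600−130000)/165600 = 0.2150.
Sum of shortfalls = 2.463768; P₁ averages over all N: 2.463768 / 10 = 0.2464.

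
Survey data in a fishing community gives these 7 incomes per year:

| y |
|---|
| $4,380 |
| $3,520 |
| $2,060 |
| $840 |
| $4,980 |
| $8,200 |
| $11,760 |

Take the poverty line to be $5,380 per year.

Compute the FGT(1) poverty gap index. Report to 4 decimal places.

0.2953

Incomes under z: $840, $2,060, $3,520, $4,380, $4,980 (q = 5 of N = 7).
Gap ratios (z−y)/z: (5380−840)/5380 = 0.8439; (5380−2060)/5380 = 0.6171; (5380−3520)/5380 = 0.3457; (5380−4380)/5380 = 0.1859; (5380−4980)/5380 = 0.0743.
Sum of shortfalls = 2.066914; P₁ averages over all N: 2.066914 / 7 = 0.2953.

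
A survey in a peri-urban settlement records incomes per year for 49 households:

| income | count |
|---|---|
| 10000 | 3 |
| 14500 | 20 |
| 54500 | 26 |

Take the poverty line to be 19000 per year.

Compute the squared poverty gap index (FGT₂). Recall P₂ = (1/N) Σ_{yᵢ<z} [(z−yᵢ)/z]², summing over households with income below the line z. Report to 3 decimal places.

Poor units: 3×10000, 20×14500 (q = 23 of N = 49).
Normalized shortfalls: (19000−10000)/19000 = 0.4737 (×3); (19000−14500)/19000 = 0.2368 (×20).
Squared: 0.2244 (×3); 0.0561 (×20).
Sum = 1.795014; P₂ = 1.795014 / 49 = 0.037.

0.037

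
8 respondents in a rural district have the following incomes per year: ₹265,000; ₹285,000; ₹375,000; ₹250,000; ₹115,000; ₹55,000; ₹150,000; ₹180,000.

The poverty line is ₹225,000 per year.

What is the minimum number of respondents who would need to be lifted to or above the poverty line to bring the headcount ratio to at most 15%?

4 of the 8 respondents are poor, so H = 4/8 = 0.500.
A headcount ratio of at most 15% allows at most ⌊0.15 × 8⌋ = 1 poor respondents.
So at least 4 − 1 = 3 must be lifted.

3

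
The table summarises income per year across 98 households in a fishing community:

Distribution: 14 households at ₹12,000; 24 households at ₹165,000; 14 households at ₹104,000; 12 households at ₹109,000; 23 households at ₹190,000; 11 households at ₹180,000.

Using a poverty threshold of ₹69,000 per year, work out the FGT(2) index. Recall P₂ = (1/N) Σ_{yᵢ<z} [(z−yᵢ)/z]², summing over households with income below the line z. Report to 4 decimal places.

Below z: 14×₹12,000 (q = 14 of N = 98).
Normalized shortfalls: (69000−12000)/69000 = 0.8261 (×14).
Squared: 0.6824 (×14).
Sum = 9.553875; P₂ = 9.553875 / 98 = 0.0975.

0.0975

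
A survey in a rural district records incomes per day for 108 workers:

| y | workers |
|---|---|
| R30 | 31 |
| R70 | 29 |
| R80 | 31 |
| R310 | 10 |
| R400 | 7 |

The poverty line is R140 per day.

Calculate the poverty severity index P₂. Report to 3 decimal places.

Below z: 31×R30, 29×R70, 31×R80 (q = 91 of N = 108).
Shortfall ratios: (140−30)/140 = 0.7857 (×31); (140−70)/140 = 0.5000 (×29); (140−80)/140 = 0.4286 (×31).
Squared: 0.6173 (×31); 0.2500 (×29); 0.1837 (×31).
Sum = 32.081633; P₂ = 32.081633 / 108 = 0.297.

0.297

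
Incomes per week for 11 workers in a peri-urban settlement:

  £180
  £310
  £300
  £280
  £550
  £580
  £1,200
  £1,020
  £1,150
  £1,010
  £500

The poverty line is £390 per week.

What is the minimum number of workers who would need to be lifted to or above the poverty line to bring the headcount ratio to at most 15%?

Currently q = 4 of N = 11 are below the line (H = 0.364).
A headcount ratio of at most 15% allows at most ⌊0.15 × 11⌋ = 1 poor workers.
So at least 4 − 1 = 3 must be lifted.

3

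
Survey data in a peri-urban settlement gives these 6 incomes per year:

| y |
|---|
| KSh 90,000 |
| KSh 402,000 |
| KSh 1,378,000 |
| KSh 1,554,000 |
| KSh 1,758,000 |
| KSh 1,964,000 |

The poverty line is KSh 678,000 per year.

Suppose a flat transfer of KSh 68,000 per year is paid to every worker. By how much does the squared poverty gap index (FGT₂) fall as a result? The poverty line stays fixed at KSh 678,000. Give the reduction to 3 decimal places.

Before: below the line — KSh 90,000, KSh 402,000; squared poverty gap index (FGT₂) = 0.15297.
After the KSh 68,000 transfer: below the line — KSh 158,000, KSh 470,000; squared poverty gap index (FGT₂) = 0.11372.
Reduction = 0.15297 − 0.11372 = 0.039.

0.039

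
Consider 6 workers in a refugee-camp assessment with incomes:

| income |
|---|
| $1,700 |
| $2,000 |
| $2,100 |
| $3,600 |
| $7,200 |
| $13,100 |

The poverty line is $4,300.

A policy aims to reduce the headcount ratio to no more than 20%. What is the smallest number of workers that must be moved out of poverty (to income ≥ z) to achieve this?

4 of the 6 workers are poor, so H = 4/6 = 0.667.
A headcount ratio of at most 20% allows at most ⌊0.20 × 6⌋ = 1 poor workers.
So at least 4 − 1 = 3 must be lifted.

3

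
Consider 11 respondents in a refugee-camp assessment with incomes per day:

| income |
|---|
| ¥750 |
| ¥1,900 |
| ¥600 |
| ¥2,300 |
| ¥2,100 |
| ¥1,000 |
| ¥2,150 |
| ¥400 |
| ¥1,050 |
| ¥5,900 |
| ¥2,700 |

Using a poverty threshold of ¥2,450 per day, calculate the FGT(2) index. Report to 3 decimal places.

Below the line: ¥400, ¥600, ¥750, ¥1,000, ¥1,050, ¥1,900, ¥2,100, ¥2,150, ¥2,300 (q = 9 of N = 11).
Normalized shortfalls: (2450−400)/2450 = 0.8367; (2450−600)/2450 = 0.7551; (2450−750)/2450 = 0.6939; (2450−1000)/2450 = 0.5918; (2450−1050)/2450 = 0.5714; (2450−1900)/2450 = 0.2245; (2450−2100)/2450 = 0.1429; (2450−2150)/2450 = 0.1224; (2450−2300)/2450 = 0.0612.
Squared: 0.7001; 0.5702; 0.4815; 0.3503; 0.3265; 0.0504; 0.0204; 0.0150; 0.0037.
Sum = 2.518117; P₂ = 2.518117 / 11 = 0.229.

0.229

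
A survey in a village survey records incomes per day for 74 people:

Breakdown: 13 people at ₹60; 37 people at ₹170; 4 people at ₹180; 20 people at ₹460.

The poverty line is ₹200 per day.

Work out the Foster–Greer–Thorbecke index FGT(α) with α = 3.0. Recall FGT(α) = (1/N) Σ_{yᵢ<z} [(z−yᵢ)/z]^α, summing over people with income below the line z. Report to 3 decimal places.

0.062

Below z: 13×₹60, 37×₹170, 4×₹180 (q = 54 of N = 74).
Normalized shortfalls: (200−60)/200 = 0.7000 (×13); (200−170)/200 = 0.1500 (×37); (200−180)/200 = 0.1000 (×4).
Raised to α = 3.0: 0.34300 (×13); 0.00337 (×37); 0.00100 (×4).
Sum = 4.587875; FGT(3.0) = 4.587875 / 74 = 0.062.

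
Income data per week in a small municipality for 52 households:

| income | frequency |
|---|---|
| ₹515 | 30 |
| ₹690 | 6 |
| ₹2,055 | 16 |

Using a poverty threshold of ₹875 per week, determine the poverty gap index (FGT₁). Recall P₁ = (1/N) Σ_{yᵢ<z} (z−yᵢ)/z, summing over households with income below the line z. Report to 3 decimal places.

Below z: 30×₹515, 6×₹690 (q = 36 of N = 52).
Shortfall ratios: (875−515)/875 = 0.4114 (×30); (875−690)/875 = 0.2114 (×6).
Sum of shortfalls = 13.611429; P₁ averages over all N: 13.611429 / 52 = 0.262.

0.262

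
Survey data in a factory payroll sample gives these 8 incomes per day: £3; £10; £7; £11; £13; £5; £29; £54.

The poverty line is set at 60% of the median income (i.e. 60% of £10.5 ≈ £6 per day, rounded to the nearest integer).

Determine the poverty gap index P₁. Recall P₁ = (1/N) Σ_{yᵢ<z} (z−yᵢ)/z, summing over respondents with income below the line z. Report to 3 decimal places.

0.083

Incomes under z: £3, £5 (q = 2 of N = 8).
Normalized shortfalls: (6−3)/6 = 0.5000; (6−5)/6 = 0.1667.
Σ = 0.666667. Dividing by the full population N = 8 gives P₁ = 0.083.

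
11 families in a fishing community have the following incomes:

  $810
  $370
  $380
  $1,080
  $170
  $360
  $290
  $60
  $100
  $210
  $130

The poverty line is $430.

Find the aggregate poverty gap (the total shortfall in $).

Poor units: $60, $100, $130, $170, $210, $290, $360, $370, $380 (q = 9 of N = 11).
Individual gaps: 430−60 = 370; 430−100 = 330; 430−130 = 300; 430−170 = 260; 430−210 = 220; 430−290 = 140; 430−360 = 70; 430−370 = 60; 430−380 = 50.
Aggregate gap = $1,800.

$1,800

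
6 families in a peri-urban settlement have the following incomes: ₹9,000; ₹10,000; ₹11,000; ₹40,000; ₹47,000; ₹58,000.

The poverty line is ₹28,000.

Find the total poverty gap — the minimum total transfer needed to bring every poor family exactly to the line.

Poor units: ₹9,000, ₹10,000, ₹11,000 (q = 3 of N = 6).
Individual gaps: 28000−9000 = 19000; 28000−10000 = 18000; 28000−11000 = 17000.
Aggregate gap = ₹54,000.

₹54,000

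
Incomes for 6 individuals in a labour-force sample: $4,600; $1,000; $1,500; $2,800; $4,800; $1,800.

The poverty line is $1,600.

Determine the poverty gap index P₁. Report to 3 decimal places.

Poor units: $1,000, $1,500 (q = 2 of N = 6).
Normalized shortfalls: (1600−1000)/1600 = 0.3750; (1600−1500)/1600 = 0.0625.
Σ = 0.437500. Dividing by the full population N = 6 gives P₁ = 0.073.

0.073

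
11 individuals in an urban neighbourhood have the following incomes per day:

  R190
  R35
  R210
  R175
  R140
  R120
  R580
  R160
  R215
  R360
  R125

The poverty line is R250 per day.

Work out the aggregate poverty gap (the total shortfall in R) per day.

Below z: R35, R120, R125, R140, R160, R175, R190, R210, R215 (q = 9 of N = 11).
Individual gaps: 250−35 = 215; 250−120 = 130; 250−125 = 125; 250−140 = 110; 250−160 = 90; 250−175 = 75; 250−190 = 60; 250−210 = 40; 250−215 = 35.
Aggregate gap = R880.

R880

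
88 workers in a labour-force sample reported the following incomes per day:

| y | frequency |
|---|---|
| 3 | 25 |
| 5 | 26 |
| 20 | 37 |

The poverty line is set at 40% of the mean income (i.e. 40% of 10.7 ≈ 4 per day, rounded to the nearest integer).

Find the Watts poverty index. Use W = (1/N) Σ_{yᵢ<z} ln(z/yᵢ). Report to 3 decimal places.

Below the line: 25×3 (q = 25 of N = 88).
ln(z/y) terms: ln(4/3) = 0.2877 (×25).
W = 7.192052 / 88 = 0.082.

0.082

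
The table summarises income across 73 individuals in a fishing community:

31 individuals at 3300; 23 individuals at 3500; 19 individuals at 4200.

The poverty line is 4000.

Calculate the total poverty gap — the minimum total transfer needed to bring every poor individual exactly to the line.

Below the line: 31×3300, 23×3500 (q = 54 of N = 73).
Individual gaps: 31×(4000−3300) = 21700; 23×(4000−3500) = 11500.
Aggregate gap = 33200.

33200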